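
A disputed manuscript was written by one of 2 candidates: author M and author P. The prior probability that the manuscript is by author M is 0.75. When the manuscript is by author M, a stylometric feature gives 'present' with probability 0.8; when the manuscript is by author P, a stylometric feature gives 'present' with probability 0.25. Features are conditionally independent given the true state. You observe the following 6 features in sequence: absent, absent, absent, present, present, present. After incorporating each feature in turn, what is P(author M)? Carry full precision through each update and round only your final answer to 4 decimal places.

Apply Bayes' rule sequentially, carrying P(author M) forward.
After 'absent': P(author M) = 0.2·0.7500 / (0.2·0.7500 + 0.75·0.2500) ≈ 0.4444
After 'absent': P(author M) = 0.2·0.4444 / (0.2·0.4444 + 0.75·0.5556) ≈ 0.1758
After 'absent': P(author M) = 0.2·0.1758 / (0.2·0.1758 + 0.75·0.8242) ≈ 0.0538
After 'present': P(author M) = 0.8·0.0538 / (0.8·0.0538 + 0.25·0.9462) ≈ 0.1540
After 'present': P(author M) = 0.8·0.1540 / (0.8·0.1540 + 0.25·0.8460) ≈ 0.3681
After 'present': P(author M) = 0.8·0.3681 / (0.8·0.3681 + 0.25·0.6319) ≈ 0.6509

0.6509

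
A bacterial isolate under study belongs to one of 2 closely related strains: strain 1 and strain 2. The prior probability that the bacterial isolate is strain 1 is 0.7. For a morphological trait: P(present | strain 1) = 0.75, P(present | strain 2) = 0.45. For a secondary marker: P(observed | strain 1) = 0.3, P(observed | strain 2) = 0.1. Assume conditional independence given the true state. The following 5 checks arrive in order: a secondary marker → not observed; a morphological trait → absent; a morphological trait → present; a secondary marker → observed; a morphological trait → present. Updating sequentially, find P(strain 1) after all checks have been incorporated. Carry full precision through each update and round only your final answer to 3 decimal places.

0.873

After a secondary marker='not observed': P(strain 1) = 0.7·0.7000 / (0.7·0.7000 + 0.9·0.3000) ≈ 0.6447
After a morphological trait='absent': P(strain 1) = 0.25·0.6447 / (0.25·0.6447 + 0.55·0.3553) ≈ 0.4520
After a morphological trait='present': P(strain 1) = 0.75·0.4520 / (0.75·0.4520 + 0.45·0.5480) ≈ 0.5789
After a secondary marker='observed': P(strain 1) = 0.3·0.5789 / (0.3·0.5789 + 0.1·0.4211) ≈ 0.8049
After a morphological trait='present': P(strain 1) = 0.75·0.8049 / (0.75·0.8049 + 0.45·0.1951) ≈ 0.8730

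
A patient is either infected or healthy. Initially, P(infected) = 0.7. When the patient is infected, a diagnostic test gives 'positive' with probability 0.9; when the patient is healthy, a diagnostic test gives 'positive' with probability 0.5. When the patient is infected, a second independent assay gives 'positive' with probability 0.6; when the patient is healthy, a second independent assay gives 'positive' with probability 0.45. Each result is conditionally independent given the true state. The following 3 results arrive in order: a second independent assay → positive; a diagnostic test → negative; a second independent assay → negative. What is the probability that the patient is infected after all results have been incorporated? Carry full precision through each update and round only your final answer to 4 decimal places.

After a second independent assay='positive': P(infected) = 0.6·0.7000 / (0.6·0.7000 + 0.45·0.3000) ≈ 0.7568
After a diagnostic test='negative': P(infected) = 0.1·0.7568 / (0.1·0.7568 + 0.5·0.2432) ≈ 0.3836
After a second independent assay='negative': P(infected) = 0.4·0.3836 / (0.4·0.3836 + 0.55·0.6164) ≈ 0.3115

0.3115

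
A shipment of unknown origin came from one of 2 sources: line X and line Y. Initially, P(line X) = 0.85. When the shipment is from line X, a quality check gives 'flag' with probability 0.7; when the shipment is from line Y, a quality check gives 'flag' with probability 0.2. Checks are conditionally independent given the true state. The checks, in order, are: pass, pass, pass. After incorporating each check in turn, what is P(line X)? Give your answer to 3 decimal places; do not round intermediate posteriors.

0.230

Each posterior becomes the prior for the next update.
After 'pass': P(line X) = 0.3·0.8500 / (0.3·0.8500 + 0.8·0.1500) ≈ 0.6800
After 'pass': P(line X) = 0.3·0.6800 / (0.3·0.6800 + 0.8·0.3200) ≈ 0.4435
After 'pass': P(line X) = 0.3·0.4435 / (0.3·0.4435 + 0.8·0.5565) ≈ 0.2301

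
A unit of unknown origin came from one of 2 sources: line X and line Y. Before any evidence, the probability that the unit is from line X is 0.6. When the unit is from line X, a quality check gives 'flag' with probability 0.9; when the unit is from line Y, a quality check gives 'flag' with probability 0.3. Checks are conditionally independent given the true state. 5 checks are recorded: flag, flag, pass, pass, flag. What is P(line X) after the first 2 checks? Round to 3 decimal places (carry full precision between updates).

After 'flag': P(line X) = 0.9·0.6000 / (0.9·0.6000 + 0.3·0.4000) ≈ 0.8182
After 'flag': P(line X) = 0.9·0.8182 / (0.9·0.8182 + 0.3·0.1818) ≈ 0.9310

0.931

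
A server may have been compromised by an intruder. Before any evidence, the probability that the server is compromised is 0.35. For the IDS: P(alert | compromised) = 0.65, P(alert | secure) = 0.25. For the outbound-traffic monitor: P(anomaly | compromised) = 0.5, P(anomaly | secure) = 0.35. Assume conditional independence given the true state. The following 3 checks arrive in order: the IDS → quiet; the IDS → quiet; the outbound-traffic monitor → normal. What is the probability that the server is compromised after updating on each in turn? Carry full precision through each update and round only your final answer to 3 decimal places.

0.083

After the IDS='quiet': P(compromised) = 0.35·0.3500 / (0.35·0.3500 + 0.75·0.6500) ≈ 0.2008
After the IDS='quiet': P(compromised) = 0.35·0.2008 / (0.35·0.2008 + 0.75·0.7992) ≈ 0.1050
After the outbound-traffic monitor='normal': P(compromised) = 0.5·0.1050 / (0.5·0.1050 + 0.65·0.8950) ≈ 0.0827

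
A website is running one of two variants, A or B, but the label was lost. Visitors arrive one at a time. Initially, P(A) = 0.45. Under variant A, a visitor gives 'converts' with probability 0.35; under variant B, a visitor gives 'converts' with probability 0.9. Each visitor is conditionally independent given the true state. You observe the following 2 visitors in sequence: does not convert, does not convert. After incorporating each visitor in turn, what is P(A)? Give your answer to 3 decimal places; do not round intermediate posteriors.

0.972

Each posterior becomes the prior for the next update.
After 'does not convert': P(A) = 0.65·0.4500 / (0.65·0.4500 + 0.1·0.5500) ≈ 0.8417
After 'does not convert': P(A) = 0.65·0.8417 / (0.65·0.8417 + 0.1·0.1583) ≈ 0.9719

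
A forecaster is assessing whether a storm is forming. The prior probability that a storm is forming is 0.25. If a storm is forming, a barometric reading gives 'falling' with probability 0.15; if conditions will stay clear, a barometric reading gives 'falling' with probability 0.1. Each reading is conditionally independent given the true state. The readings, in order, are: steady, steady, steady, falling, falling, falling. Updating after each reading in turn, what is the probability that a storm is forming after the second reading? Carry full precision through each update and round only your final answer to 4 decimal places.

0.2292

After 'steady': P(storm) = 0.85·0.2500 / (0.85·0.2500 + 0.9·0.7500) ≈ 0.2394
After 'steady': P(storm) = 0.85·0.2394 / (0.85·0.2394 + 0.9·0.7606) ≈ 0.2292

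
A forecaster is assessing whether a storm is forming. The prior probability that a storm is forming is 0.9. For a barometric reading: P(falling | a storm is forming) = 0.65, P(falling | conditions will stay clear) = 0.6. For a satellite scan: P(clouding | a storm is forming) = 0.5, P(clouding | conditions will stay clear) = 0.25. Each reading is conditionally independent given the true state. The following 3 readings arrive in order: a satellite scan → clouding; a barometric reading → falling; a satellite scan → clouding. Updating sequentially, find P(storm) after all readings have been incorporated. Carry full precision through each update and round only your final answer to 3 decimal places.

Apply Bayes' rule sequentially, carrying P(storm) forward.
After a satellite scan='clouding': P(storm) = 0.5·0.9000 / (0.5·0.9000 + 0.25·0.1000) ≈ 0.9474
After a barometric reading='falling': P(storm) = 0.65·0.9474 / (0.65·0.9474 + 0.6·0.0526) ≈ 0.9512
After a satellite scan='clouding': P(storm) = 0.5·0.9512 / (0.5·0.9512 + 0.25·0.0488) ≈ 0.9750

0.975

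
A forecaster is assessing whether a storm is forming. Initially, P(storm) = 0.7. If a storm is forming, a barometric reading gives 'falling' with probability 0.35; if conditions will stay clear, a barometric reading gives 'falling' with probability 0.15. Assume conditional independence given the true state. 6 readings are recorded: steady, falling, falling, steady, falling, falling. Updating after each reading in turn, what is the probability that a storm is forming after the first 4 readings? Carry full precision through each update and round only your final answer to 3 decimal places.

After 'steady': P(storm) = 0.65·0.7000 / (0.65·0.7000 + 0.85·0.3000) ≈ 0.6408
After 'falling': P(storm) = 0.35·0.6408 / (0.35·0.6408 + 0.15·0.3592) ≈ 0.8063
After 'falling': P(storm) = 0.35·0.8063 / (0.35·0.8063 + 0.15·0.1937) ≈ 0.9067
After 'steady': P(storm) = 0.65·0.9067 / (0.65·0.9067 + 0.85·0.0933) ≈ 0.8814

0.881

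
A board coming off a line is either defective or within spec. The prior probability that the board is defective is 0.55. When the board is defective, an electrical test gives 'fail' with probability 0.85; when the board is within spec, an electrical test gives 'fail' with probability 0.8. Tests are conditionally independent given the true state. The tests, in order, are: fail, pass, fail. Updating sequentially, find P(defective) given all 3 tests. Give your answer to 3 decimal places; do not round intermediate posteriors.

0.509

After 'fail': P(defective) = 0.85·0.5500 / (0.85·0.5500 + 0.8·0.4500) ≈ 0.5650
After 'pass': P(defective) = 0.15·0.5650 / (0.15·0.5650 + 0.2·0.4350) ≈ 0.4934
After 'fail': P(defective) = 0.85·0.4934 / (0.85·0.4934 + 0.8·0.5066) ≈ 0.5086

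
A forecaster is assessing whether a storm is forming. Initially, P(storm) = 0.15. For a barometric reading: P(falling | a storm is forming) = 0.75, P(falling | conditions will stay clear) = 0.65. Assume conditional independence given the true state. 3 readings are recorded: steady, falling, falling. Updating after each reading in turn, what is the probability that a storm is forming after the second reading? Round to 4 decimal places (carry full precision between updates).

After 'steady': P(storm) = 0.25·0.1500 / (0.25·0.1500 + 0.35·0.8500) ≈ 0.1119
After 'falling': P(storm) = 0.75·0.1119 / (0.75·0.1119 + 0.65·0.8881) ≈ 0.1270

0.1270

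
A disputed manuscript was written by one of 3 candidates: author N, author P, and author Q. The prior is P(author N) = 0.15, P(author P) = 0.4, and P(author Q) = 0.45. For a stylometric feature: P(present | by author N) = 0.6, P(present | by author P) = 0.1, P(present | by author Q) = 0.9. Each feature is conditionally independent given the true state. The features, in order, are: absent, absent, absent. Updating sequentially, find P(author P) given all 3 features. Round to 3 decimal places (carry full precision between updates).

After 'absent': normaliser = 0.4·0.1500 + 0.9·0.4000 + 0.1·0.4500; P(author N) ≈ 0.1290, P(author P) ≈ 0.7742, P(author Q) ≈ 0.0968
After 'absent': normaliser = 0.4·0.1290 + 0.9·0.7742 + 0.1·0.0968; P(author N) ≈ 0.0681, P(author P) ≈ 0.9191, P(author Q) ≈ 0.0128
After 'absent': normaliser = 0.4·0.0681 + 0.9·0.9191 + 0.1·0.0128; P(author N) ≈ 0.0318, P(author P) ≈ 0.9667, P(author Q) ≈ 0.0015

0.967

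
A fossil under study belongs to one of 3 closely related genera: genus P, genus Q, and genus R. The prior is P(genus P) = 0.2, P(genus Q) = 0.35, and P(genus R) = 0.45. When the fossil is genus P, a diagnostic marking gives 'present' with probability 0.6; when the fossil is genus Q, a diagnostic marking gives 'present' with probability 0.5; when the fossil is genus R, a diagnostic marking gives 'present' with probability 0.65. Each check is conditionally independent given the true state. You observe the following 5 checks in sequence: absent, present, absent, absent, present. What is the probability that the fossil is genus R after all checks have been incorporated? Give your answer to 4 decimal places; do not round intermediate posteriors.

After 'absent': normaliser = 0.4·0.2000 + 0.5·0.3500 + 0.35·0.4500; P(genus P) ≈ 0.1939, P(genus Q) ≈ 0.4242, P(genus R) ≈ 0.3818
After 'present': normaliser = 0.6·0.1939 + 0.5·0.4242 + 0.65·0.3818; P(genus P) ≈ 0.2018, P(genus Q) ≈ 0.3678, P(genus R) ≈ 0.4304
After 'absent': normaliser = 0.4·0.2018 + 0.5·0.3678 + 0.35·0.4304; P(genus P) ≈ 0.1944, P(genus Q) ≈ 0.4429, P(genus R) ≈ 0.3627
After 'absent': normaliser = 0.4·0.1944 + 0.5·0.4429 + 0.35·0.3627; P(genus P) ≈ 0.1824, P(genus Q) ≈ 0.5196, P(genus R) ≈ 0.2979
After 'present': normaliser = 0.6·0.1824 + 0.5·0.5196 + 0.65·0.2979; P(genus P) ≈ 0.1945, P(genus Q) ≈ 0.4616, P(genus R) ≈ 0.3440

0.3440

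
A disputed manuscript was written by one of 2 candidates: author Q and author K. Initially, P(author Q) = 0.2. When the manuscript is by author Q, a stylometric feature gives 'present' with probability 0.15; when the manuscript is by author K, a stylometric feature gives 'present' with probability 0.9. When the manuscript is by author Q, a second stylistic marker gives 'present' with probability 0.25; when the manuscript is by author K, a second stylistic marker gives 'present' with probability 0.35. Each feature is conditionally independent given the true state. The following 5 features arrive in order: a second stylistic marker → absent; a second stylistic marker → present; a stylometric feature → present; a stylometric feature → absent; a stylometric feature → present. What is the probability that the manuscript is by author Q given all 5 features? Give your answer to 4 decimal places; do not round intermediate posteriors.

0.0464

After a second stylistic marker='absent': P(author Q) = 0.75·0.2000 / (0.75·0.2000 + 0.65·0.8000) ≈ 0.2239
After a second stylistic marker='present': P(author Q) = 0.25·0.2239 / (0.25·0.2239 + 0.35·0.7761) ≈ 0.1708
After a stylometric feature='present': P(author Q) = 0.15·0.1708 / (0.15·0.1708 + 0.9·0.8292) ≈ 0.0332
After a stylometric feature='absent': P(author Q) = 0.85·0.0332 / (0.85·0.0332 + 0.1·0.9668) ≈ 0.2259
After a stylometric feature='present': P(author Q) = 0.15·0.2259 / (0.15·0.2259 + 0.9·0.7741) ≈ 0.0464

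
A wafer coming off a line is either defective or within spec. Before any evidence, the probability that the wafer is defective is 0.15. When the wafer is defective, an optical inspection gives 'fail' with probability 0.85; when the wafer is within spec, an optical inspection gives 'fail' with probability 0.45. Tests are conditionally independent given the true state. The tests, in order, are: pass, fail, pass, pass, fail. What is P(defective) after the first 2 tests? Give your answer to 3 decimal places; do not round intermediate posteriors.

0.083

After 'pass': P(defective) = 0.15·0.1500 / (0.15·0.1500 + 0.55·0.8500) ≈ 0.0459
After 'fail': P(defective) = 0.85·0.0459 / (0.85·0.0459 + 0.45·0.9541) ≈ 0.0833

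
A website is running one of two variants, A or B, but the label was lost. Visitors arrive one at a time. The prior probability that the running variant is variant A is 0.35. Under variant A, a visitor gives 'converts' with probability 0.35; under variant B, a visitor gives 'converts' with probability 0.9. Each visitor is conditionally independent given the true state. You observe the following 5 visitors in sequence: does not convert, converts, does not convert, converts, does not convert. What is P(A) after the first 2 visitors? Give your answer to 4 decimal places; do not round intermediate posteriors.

0.5765

After 'does not convert': P(A) = 0.65·0.3500 / (0.65·0.3500 + 0.1·0.6500) ≈ 0.7778
After 'converts': P(A) = 0.35·0.7778 / (0.35·0.7778 + 0.9·0.2222) ≈ 0.5765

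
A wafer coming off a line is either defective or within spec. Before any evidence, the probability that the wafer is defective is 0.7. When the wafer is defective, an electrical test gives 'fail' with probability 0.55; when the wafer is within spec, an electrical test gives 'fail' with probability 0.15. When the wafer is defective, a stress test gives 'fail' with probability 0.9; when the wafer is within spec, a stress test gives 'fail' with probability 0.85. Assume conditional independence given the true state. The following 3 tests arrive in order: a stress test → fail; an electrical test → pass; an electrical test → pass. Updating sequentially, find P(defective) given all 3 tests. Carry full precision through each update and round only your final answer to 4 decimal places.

0.4091

After a stress test='fail': P(defective) = 0.9·0.7000 / (0.9·0.7000 + 0.85·0.3000) ≈ 0.7119
After an electrical test='pass': P(defective) = 0.45·0.7119 / (0.45·0.7119 + 0.85·0.2881) ≈ 0.5667
After an electrical test='pass': P(defective) = 0.45·0.5667 / (0.45·0.5667 + 0.85·0.4333) ≈ 0.4091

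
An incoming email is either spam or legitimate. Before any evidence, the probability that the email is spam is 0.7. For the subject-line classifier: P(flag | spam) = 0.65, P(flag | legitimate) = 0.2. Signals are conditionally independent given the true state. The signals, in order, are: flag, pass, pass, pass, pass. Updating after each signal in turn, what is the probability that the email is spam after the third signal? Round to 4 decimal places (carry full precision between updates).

After 'flag': P(spam) = 0.65·0.7000 / (0.65·0.7000 + 0.2·0.3000) ≈ 0.8835
After 'pass': P(spam) = 0.35·0.8835 / (0.35·0.8835 + 0.8·0.1165) ≈ 0.7684
After 'pass': P(spam) = 0.35·0.7684 / (0.35·0.7684 + 0.8·0.2316) ≈ 0.5921

0.5921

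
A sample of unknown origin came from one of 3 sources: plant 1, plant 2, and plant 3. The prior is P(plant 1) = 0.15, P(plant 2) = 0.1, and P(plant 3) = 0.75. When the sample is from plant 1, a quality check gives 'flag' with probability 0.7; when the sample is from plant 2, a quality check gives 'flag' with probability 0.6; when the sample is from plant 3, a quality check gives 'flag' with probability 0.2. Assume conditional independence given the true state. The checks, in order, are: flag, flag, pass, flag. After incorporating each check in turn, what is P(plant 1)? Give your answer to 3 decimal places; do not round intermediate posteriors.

0.535

After 'flag': normaliser = 0.7·0.1500 + 0.6·0.1000 + 0.2·0.7500; P(plant 1) ≈ 0.3333, P(plant 2) ≈ 0.1905, P(plant 3) ≈ 0.4762
After 'flag': normaliser = 0.7·0.3333 + 0.6·0.1905 + 0.2·0.4762; P(plant 1) ≈ 0.5269, P(plant 2) ≈ 0.2581, P(plant 3) ≈ 0.2151
After 'pass': normaliser = 0.3·0.5269 + 0.4·0.2581 + 0.8·0.2151; P(plant 1) ≈ 0.3648, P(plant 2) ≈ 0.2382, P(plant 3) ≈ 0.3970
After 'flag': normaliser = 0.7·0.3648 + 0.6·0.2382 + 0.2·0.3970; P(plant 1) ≈ 0.5345, P(plant 2) ≈ 0.2992, P(plant 3) ≈ 0.1662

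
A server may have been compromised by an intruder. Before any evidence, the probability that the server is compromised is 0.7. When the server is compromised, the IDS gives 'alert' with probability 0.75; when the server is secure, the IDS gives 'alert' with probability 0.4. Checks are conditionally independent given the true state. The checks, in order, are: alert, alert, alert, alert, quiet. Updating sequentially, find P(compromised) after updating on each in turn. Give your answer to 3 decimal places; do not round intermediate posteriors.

0.923

Apply Bayes' rule sequentially, carrying P(compromised) forward.
After 'alert': P(compromised) = 0.75·0.7000 / (0.75·0.7000 + 0.4·0.3000) ≈ 0.8140
After 'alert': P(compromised) = 0.75·0.8140 / (0.75·0.8140 + 0.4·0.1860) ≈ 0.8913
After 'alert': P(compromised) = 0.75·0.8913 / (0.75·0.8913 + 0.4·0.1087) ≈ 0.9390
After 'alert': P(compromised) = 0.75·0.9390 / (0.75·0.9390 + 0.4·0.0610) ≈ 0.9665
After 'quiet': P(compromised) = 0.25·0.9665 / (0.25·0.9665 + 0.6·0.0335) ≈ 0.9232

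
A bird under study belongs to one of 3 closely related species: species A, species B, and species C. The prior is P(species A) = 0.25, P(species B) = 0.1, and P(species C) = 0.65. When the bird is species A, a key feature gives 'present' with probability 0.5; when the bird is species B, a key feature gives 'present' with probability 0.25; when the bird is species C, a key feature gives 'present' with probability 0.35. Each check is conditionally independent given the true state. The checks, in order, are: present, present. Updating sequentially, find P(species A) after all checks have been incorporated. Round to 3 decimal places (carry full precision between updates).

Each posterior becomes the prior for the next update.
After 'present': normaliser = 0.5·0.2500 + 0.25·0.1000 + 0.35·0.6500; P(species A) ≈ 0.3311, P(species B) ≈ 0.0662, P(species C) ≈ 0.6026
After 'present': normaliser = 0.5·0.3311 + 0.25·0.0662 + 0.35·0.6026; P(species A) ≈ 0.4212, P(species B) ≈ 0.0421, P(species C) ≈ 0.5366

0.421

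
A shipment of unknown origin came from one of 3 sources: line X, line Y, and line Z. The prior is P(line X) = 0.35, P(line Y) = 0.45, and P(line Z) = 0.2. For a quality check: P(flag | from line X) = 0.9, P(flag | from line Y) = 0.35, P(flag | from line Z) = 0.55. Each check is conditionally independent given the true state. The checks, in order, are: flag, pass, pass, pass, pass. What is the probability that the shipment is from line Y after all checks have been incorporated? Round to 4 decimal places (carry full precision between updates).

0.8609

After 'flag': normaliser = 0.9·0.3500 + 0.35·0.4500 + 0.55·0.2000; P(line X) ≈ 0.5408, P(line Y) ≈ 0.2704, P(line Z) ≈ 0.1888
After 'pass': normaliser = 0.1·0.5408 + 0.65·0.2704 + 0.45·0.1888; P(line X) ≈ 0.1718, P(line Y) ≈ 0.5583, P(line Z) ≈ 0.2699
After 'pass': normaliser = 0.1·0.1718 + 0.65·0.5583 + 0.45·0.2699; P(line X) ≈ 0.0343, P(line Y) ≈ 0.7235, P(line Z) ≈ 0.2422
After 'pass': normaliser = 0.1·0.0343 + 0.65·0.7235 + 0.45·0.2422; P(line X) ≈ 0.0059, P(line Y) ≈ 0.8071, P(line Z) ≈ 0.1870
After 'pass': normaliser = 0.1·0.0059 + 0.65·0.8071 + 0.45·0.1870; P(line X) ≈ 0.0010, P(line Y) ≈ 0.8609, P(line Z) ≈ 0.1381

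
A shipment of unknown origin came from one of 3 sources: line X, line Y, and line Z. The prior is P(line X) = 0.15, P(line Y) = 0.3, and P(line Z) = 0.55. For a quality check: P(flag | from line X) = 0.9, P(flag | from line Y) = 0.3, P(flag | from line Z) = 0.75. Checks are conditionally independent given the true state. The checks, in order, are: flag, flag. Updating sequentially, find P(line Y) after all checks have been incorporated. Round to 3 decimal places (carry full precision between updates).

0.059

After 'flag': normaliser = 0.9·0.1500 + 0.3·0.3000 + 0.75·0.5500; P(line X) ≈ 0.2118, P(line Y) ≈ 0.1412, P(line Z) ≈ 0.6471
After 'flag': normaliser = 0.9·0.2118 + 0.3·0.1412 + 0.75·0.6471; P(line X) ≈ 0.2654, P(line Y) ≈ 0.0590, P(line Z) ≈ 0.6757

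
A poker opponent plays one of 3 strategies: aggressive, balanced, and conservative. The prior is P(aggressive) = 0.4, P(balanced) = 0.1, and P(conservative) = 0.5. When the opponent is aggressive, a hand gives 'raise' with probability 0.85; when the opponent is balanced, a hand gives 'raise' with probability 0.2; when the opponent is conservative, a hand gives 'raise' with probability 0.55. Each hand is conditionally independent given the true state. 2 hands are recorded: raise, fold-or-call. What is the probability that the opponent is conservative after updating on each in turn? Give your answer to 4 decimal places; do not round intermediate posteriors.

0.6488

After 'raise': normaliser = 0.85·0.4000 + 0.2·0.1000 + 0.55·0.5000; P(aggressive) ≈ 0.5354, P(balanced) ≈ 0.0315, P(conservative) ≈ 0.4331
After 'fold-or-call': normaliser = 0.15·0.5354 + 0.8·0.0315 + 0.45·0.4331; P(aggressive) ≈ 0.2674, P(balanced) ≈ 0.0839, P(conservative) ≈ 0.6488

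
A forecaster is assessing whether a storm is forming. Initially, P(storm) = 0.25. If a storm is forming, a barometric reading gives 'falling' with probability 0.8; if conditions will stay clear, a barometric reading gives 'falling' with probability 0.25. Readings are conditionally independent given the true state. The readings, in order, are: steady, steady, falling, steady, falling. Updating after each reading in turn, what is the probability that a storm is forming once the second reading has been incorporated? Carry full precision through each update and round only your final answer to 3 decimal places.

0.023

Each posterior becomes the prior for the next update.
After 'steady': P(storm) = 0.2·0.2500 / (0.2·0.2500 + 0.75·0.7500) ≈ 0.0816
After 'steady': P(storm) = 0.2·0.0816 / (0.2·0.0816 + 0.75·0.9184) ≈ 0.0232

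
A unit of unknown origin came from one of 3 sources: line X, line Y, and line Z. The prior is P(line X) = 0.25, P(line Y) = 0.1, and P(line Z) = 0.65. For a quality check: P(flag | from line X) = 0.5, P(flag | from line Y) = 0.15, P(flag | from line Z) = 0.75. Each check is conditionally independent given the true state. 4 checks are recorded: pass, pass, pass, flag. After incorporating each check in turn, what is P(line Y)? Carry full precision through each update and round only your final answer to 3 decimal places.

0.284

After 'pass': normaliser = 0.5·0.2500 + 0.85·0.1000 + 0.25·0.6500; P(line X) ≈ 0.3356, P(line Y) ≈ 0.2282, P(line Z) ≈ 0.4362
After 'pass': normaliser = 0.5·0.3356 + 0.85·0.2282 + 0.25·0.4362; P(line X) ≈ 0.3564, P(line Y) ≈ 0.4120, P(line Z) ≈ 0.2316
After 'pass': normaliser = 0.5·0.3564 + 0.85·0.4120 + 0.25·0.2316; P(line X) ≈ 0.3039, P(line Y) ≈ 0.5973, P(line Z) ≈ 0.0988
After 'flag': normaliser = 0.5·0.3039 + 0.15·0.5973 + 0.75·0.0988; P(line X) ≈ 0.4814, P(line Y) ≈ 0.2838, P(line Z) ≈ 0.2347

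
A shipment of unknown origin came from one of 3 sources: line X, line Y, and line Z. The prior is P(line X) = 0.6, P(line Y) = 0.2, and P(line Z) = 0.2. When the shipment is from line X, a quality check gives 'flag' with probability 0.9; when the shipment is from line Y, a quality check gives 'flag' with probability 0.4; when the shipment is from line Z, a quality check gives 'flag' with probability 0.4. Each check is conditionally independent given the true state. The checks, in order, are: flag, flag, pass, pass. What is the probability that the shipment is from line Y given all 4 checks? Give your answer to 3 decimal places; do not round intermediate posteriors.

0.413

Each posterior becomes the prior for the next update.
After 'flag': normaliser = 0.9·0.6000 + 0.4·0.2000 + 0.4·0.2000; P(line X) ≈ 0.7714, P(line Y) ≈ 0.1143, P(line Z) ≈ 0.1143
After 'flag': normaliser = 0.9·0.7714 + 0.4·0.1143 + 0.4·0.1143; P(line X) ≈ 0.8836, P(line Y) ≈ 0.0582, P(line Z) ≈ 0.0582
After 'pass': normaliser = 0.1·0.8836 + 0.6·0.0582 + 0.6·0.0582; P(line X) ≈ 0.5586, P(line Y) ≈ 0.2207, P(line Z) ≈ 0.2207
After 'pass': normaliser = 0.1·0.5586 + 0.6·0.2207 + 0.6·0.2207; P(line X) ≈ 0.1742, P(line Y) ≈ 0.4129, P(line Z) ≈ 0.4129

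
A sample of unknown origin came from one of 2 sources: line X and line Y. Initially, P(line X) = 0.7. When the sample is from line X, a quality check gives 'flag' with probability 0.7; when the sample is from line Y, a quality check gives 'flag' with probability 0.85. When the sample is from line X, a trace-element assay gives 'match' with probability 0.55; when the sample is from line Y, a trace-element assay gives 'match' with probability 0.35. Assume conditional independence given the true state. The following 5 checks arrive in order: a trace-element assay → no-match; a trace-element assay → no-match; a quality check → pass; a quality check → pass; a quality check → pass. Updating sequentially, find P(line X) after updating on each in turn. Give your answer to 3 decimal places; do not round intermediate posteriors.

Each posterior becomes the prior for the next update.
After a trace-element assay='no-match': P(line X) = 0.45·0.7000 / (0.45·0.7000 + 0.65·0.3000) ≈ 0.6176
After a trace-element assay='no-match': P(line X) = 0.45·0.6176 / (0.45·0.6176 + 0.65·0.3824) ≈ 0.5279
After a quality check='pass': P(line X) = 0.3·0.5279 / (0.3·0.5279 + 0.15·0.4721) ≈ 0.6910
After a quality check='pass': P(line X) = 0.3·0.6910 / (0.3·0.6910 + 0.15·0.3090) ≈ 0.8173
After a quality check='pass': P(line X) = 0.3·0.8173 / (0.3·0.8173 + 0.15·0.1827) ≈ 0.8995

0.899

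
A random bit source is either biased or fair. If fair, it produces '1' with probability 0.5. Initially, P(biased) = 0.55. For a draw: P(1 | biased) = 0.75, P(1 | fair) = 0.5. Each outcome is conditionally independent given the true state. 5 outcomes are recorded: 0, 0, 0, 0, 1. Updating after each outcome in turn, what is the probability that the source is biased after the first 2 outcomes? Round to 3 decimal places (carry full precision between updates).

Each posterior becomes the prior for the next update.
After '0': P(biased) = 0.25·0.5500 / (0.25·0.5500 + 0.5·0.4500) ≈ 0.3793
After '0': P(biased) = 0.25·0.3793 / (0.25·0.3793 + 0.5·0.6207) ≈ 0.2340

0.234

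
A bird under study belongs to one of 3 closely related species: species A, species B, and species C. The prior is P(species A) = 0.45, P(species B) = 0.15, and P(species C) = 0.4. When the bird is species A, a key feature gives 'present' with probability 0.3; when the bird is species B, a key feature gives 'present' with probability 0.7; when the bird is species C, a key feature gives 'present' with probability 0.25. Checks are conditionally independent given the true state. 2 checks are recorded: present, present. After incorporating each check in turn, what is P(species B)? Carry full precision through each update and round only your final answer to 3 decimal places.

Each posterior becomes the prior for the next update.
After 'present': normaliser = 0.3·0.4500 + 0.7·0.1500 + 0.25·0.4000; P(species A) ≈ 0.3971, P(species B) ≈ 0.3088, P(species C) ≈ 0.2941
After 'present': normaliser = 0.3·0.3971 + 0.7·0.3088 + 0.25·0.2941; P(species A) ≈ 0.2914, P(species B) ≈ 0.5288, P(species C) ≈ 0.1799

0.529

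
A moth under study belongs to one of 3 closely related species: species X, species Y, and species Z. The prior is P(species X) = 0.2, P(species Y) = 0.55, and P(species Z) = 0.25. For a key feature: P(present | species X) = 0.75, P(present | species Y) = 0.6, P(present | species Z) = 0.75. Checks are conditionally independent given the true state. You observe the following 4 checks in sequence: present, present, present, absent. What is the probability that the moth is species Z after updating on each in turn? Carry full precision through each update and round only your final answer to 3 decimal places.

After 'present': normaliser = 0.75·0.2000 + 0.6·0.5500 + 0.75·0.2500; P(species X) ≈ 0.2247, P(species Y) ≈ 0.4944, P(species Z) ≈ 0.2809
After 'present': normaliser = 0.75·0.2247 + 0.6·0.4944 + 0.75·0.2809; P(species X) ≈ 0.2494, P(species Y) ≈ 0.4389, P(species Z) ≈ 0.3117
After 'present': normaliser = 0.75·0.2494 + 0.6·0.4389 + 0.75·0.3117; P(species X) ≈ 0.2734, P(species Y) ≈ 0.3849, P(species Z) ≈ 0.3417
After 'absent': normaliser = 0.25·0.2734 + 0.4·0.3849 + 0.25·0.3417; P(species X) ≈ 0.2221, P(species Y) ≈ 0.5003, P(species Z) ≈ 0.2776

0.278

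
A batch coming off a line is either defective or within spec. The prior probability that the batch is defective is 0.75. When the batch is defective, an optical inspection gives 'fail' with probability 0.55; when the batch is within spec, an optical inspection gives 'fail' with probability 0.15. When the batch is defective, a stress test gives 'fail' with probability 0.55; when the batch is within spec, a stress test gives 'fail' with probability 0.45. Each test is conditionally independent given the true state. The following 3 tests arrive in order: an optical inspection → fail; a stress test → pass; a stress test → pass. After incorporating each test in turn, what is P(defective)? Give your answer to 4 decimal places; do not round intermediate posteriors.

0.8804

After an optical inspection='fail': P(defective) = 0.55·0.7500 / (0.55·0.7500 + 0.15·0.2500) ≈ 0.9167
After a stress test='pass': P(defective) = 0.45·0.9167 / (0.45·0.9167 + 0.55·0.0833) ≈ 0.9000
After a stress test='pass': P(defective) = 0.45·0.9000 / (0.45·0.9000 + 0.55·0.1000) ≈ 0.8804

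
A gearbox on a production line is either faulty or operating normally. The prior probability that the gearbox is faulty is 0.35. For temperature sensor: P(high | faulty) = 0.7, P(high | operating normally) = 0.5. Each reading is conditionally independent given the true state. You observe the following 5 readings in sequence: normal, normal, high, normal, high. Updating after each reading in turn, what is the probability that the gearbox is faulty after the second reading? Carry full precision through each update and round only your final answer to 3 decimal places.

0.162

Each posterior becomes the prior for the next update.
After 'normal': P(faulty) = 0.3·0.3500 / (0.3·0.3500 + 0.5·0.6500) ≈ 0.2442
After 'normal': P(faulty) = 0.3·0.2442 / (0.3·0.2442 + 0.5·0.7558) ≈ 0.1624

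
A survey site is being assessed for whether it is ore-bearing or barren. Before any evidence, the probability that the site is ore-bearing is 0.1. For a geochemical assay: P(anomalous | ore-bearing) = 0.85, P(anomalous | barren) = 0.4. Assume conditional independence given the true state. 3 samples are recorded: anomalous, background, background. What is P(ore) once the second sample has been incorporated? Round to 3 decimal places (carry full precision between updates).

After 'anomalous': P(ore) = 0.85·0.1000 / (0.85·0.1000 + 0.4·0.9000) ≈ 0.1910
After 'background': P(ore) = 0.15·0.1910 / (0.15·0.1910 + 0.6·0.8090) ≈ 0.0557

0.056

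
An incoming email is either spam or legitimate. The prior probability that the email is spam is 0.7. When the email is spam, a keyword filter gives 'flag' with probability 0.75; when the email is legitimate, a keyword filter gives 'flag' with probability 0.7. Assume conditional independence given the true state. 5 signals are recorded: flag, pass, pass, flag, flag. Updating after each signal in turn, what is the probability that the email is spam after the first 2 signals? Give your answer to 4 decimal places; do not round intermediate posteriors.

Each posterior becomes the prior for the next update.
After 'flag': P(spam) = 0.75·0.7000 / (0.75·0.7000 + 0.7·0.3000) ≈ 0.7143
After 'pass': P(spam) = 0.25·0.7143 / (0.25·0.7143 + 0.3·0.2857) ≈ 0.6757

0.6757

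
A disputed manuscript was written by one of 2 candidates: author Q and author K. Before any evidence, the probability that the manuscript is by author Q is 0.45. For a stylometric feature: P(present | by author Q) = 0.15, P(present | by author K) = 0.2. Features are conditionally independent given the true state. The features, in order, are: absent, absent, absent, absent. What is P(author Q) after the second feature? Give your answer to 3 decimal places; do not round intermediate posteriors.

Apply Bayes' rule sequentially, carrying P(author Q) forward.
After 'absent': P(author Q) = 0.85·0.4500 / (0.85·0.4500 + 0.8·0.5500) ≈ 0.4650
After 'absent': P(author Q) = 0.85·0.4650 / (0.85·0.4650 + 0.8·0.5350) ≈ 0.4802

0.480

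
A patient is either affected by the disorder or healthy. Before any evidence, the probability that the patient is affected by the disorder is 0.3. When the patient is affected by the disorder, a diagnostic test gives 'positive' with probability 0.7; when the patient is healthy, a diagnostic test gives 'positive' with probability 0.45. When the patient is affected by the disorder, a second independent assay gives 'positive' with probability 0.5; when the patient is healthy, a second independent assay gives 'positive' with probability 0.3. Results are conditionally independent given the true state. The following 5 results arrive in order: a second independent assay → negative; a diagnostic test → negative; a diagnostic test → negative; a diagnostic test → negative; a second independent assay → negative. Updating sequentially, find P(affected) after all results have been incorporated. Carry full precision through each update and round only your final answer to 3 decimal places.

After a second independent assay='negative': P(affected) = 0.5·0.3000 / (0.5·0.3000 + 0.7·0.7000) ≈ 0.2344
After a diagnostic test='negative': P(affected) = 0.3·0.2344 / (0.3·0.2344 + 0.55·0.7656) ≈ 0.1431
After a diagnostic test='negative': P(affected) = 0.3·0.1431 / (0.3·0.1431 + 0.55·0.8569) ≈ 0.0835
After a diagnostic test='negative': P(affected) = 0.3·0.0835 / (0.3·0.0835 + 0.55·0.9165) ≈ 0.0473
After a second independent assay='negative': P(affected) = 0.5·0.0473 / (0.5·0.0473 + 0.7·0.9527) ≈ 0.0343

0.034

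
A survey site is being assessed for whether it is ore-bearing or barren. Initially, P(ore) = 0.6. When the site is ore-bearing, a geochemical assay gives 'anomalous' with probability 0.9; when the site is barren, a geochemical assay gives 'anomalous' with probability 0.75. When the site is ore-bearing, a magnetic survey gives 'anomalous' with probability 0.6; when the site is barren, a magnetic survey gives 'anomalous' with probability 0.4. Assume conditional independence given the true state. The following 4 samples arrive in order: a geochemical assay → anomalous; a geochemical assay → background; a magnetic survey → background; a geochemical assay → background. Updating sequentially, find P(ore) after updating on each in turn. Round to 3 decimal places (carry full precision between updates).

After a geochemical assay='anomalous': P(ore) = 0.9·0.6000 / (0.9·0.6000 + 0.75·0.4000) ≈ 0.6429
After a geochemical assay='background': P(ore) = 0.1·0.6429 / (0.1·0.6429 + 0.25·0.3571) ≈ 0.4186
After a magnetic survey='background': P(ore) = 0.4·0.4186 / (0.4·0.4186 + 0.6·0.5814) ≈ 0.3243
After a geochemical assay='background': P(ore) = 0.1·0.3243 / (0.1·0.3243 + 0.25·0.6757) ≈ 0.1611

0.161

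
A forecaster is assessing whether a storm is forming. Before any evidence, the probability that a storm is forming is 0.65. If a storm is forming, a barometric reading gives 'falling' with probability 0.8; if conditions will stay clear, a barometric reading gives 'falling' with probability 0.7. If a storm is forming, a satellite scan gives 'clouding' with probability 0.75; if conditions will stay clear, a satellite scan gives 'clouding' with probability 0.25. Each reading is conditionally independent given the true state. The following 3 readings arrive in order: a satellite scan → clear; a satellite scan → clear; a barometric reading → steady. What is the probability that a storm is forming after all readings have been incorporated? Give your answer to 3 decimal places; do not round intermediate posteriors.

0.121

After a satellite scan='clear': P(storm) = 0.25·0.6500 / (0.25·0.6500 + 0.75·0.3500) ≈ 0.3824
After a satellite scan='clear': P(storm) = 0.25·0.3824 / (0.25·0.3824 + 0.75·0.6176) ≈ 0.1711
After a barometric reading='steady': P(storm) = 0.2·0.1711 / (0.2·0.1711 + 0.3·0.8289) ≈ 0.1209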